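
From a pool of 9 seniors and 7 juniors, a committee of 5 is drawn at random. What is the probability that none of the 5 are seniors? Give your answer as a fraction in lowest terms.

1/208

There are C(16,5) = 4368 possible selections.
Selections with no seniors (all juniors): C(7,5) = 21.
Probability = 21/4368 = 1/208.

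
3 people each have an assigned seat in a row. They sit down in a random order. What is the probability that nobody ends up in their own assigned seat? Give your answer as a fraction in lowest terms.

There are 3! = 6 seatings.
By inclusion-exclusion, seatings with no fixed points: C(3,0)·3! − C(3,1)·2! + C(3,2)·1! − C(3,3)·0! = 2.
Probability = 2/6 = 1/3.

1/3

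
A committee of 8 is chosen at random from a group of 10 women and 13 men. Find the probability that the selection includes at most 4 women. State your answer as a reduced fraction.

12129/14858

Total selections: C(23,8) = 490314.
Count the complement (more than 4 women): C(10,5)·C(13,3) + C(10,6)·C(13,2) + C(10,7)·C(13,1) + C(10,8)·C(13,0) = 72072 + 16380 + 1560 + 45 = 90057.
Probability = 1 − 90057/490314 = 400257/490314 = 12129/14858.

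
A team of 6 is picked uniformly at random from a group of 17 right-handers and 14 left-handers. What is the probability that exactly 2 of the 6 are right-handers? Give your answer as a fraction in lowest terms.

1496/8091

Total number of selections: C(31,6) = 736281.
Selections with exactly 2 right-handers: choose 2 of the 17 right-handers and 4 of the 14 left-handers, C(17,2)·C(14,4) = 136·1001 = 136136.
Probability = 136136/736281 = 1496/8091.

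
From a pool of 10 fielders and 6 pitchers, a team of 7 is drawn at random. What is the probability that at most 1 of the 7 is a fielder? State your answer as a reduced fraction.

1/1144

Total selections: C(16,7) = 11440.
Favorable selections (at most 1 fielder): C(10,1)·C(6,6) = 10.
Probability = 10/11440 = 1/1144.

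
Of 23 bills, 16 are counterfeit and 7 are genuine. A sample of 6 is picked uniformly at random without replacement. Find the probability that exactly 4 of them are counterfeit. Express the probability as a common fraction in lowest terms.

There are C(23,6) = 100947 ways to choose 6 from 23.
Selections with exactly 4 counterfeit: choose 4 of the 16 counterfeit and 2 of the 7 genuine, C(16,4)·C(7,2) = 1820·21 = 38220.
Probability = 38220/100947 = 1820/4807.

1820/4807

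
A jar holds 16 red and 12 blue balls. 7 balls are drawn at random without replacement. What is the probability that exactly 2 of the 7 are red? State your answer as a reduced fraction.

The sample space is all 7-subsets of the 28: C(28,7) = 1184040.
Selections with exactly 2 red: choose 2 of the 16 red and 5 of the 12 blue, C(16,2)·C(12,5) = 120·792 = 95040.
Probability = 95040/1184040 = 24/299.

24/299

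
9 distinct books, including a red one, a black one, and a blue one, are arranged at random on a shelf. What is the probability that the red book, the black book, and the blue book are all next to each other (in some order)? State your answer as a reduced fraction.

There are 9! = 362880 arrangements.
Treat the three as one block: 7! placements × 3! orders within the block = 5040·6 = 30240.
Probability = 30240/362880 = 1/12.

1/12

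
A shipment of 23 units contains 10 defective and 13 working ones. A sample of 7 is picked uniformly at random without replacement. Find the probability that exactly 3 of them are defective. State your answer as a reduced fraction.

2600/7429

Total number of selections: C(23,7) = 245157.
Selections with exactly 3 defective: choose 3 of the 10 defective and 4 of the 13 working, C(10,3)·C(13,4) = 120·715 = 85800.
Probability = 85800/245157 = 2600/7429.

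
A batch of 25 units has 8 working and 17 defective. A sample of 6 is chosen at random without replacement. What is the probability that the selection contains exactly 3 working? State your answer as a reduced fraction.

Total number of selections: C(25,6) = 177100.
Selections with exactly 3 working: choose 3 of the 8 working and 3 of the 17 defective, C(8,3)·C(17,3) = 56·680 = 38080.
Probability = 38080/177100 = 272/1265.

272/1265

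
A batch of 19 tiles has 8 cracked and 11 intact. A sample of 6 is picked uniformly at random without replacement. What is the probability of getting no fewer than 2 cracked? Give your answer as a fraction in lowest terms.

547/646

There are C(19,6) = 27132 ways to choose the 6.
Favorable selections (no fewer than 2 cracked): C(8,2)·C(11,4) + C(8,3)·C(11,3) + C(8,4)·C(11,2) + C(8,5)·C(11,1) + C(8,6)·C(11,0) = 9240 + 9240 + 3850 + 616 + 28 = 22974.
Probability = 22974/27132 = 547/646.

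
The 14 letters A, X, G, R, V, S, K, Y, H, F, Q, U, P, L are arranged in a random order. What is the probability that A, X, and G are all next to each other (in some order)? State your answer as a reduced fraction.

3/91

There are 14! = 87178291200 arrangements.
Treat the three as one block: 12! placements × 3! orders within the block = 479001600·6 = 2874009600.
Probability = 2874009600/87178291200 = 3/91.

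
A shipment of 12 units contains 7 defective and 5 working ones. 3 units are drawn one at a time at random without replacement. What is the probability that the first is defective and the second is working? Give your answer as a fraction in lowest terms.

Multiply the conditional probabilities at each draw: 7/12 · 5/11 = 35/132.

35/132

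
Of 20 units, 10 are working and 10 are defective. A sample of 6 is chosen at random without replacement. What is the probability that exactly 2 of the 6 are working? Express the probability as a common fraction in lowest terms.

Total number of selections: C(20,6) = 38760.
Selections with exactly 2 working: choose 2 of the 10 working and 4 of the 10 defective, C(10,2)·C(10,4) = 45·210 = 9450.
Probability = 9450/38760 = 315/1292.

315/1292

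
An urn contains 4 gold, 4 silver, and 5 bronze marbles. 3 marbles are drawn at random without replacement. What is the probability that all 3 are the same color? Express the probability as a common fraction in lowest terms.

There are C(13,3) = 286 ways to draw 3 marbles.
All same color: C(4,3) + C(4,3) + C(5,3) = 4 + 4 + 10 = 18.
Probability = 18/286 = 9/143.

9/143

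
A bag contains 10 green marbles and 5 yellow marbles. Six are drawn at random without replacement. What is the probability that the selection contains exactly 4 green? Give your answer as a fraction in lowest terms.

60/143

The sample space is all 6-subsets of the 15: C(15,6) = 5005.
Selections with exactly 4 green: choose 4 of the 10 green and 2 of the 5 yellow, C(10,4)·C(5,2) = 210·10 = 2100.
Probability = 2100/5005 = 60/143.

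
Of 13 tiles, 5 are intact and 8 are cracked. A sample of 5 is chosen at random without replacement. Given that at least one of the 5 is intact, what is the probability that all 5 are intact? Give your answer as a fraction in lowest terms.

1/1231

Work in counts. Selections with at least one intact: C(13,5) − C(8,5) = 1287 − 56 = 1231.
Of those, selections where all 5 are intact: C(5,5) = 1.
Conditional probability = 1/1231.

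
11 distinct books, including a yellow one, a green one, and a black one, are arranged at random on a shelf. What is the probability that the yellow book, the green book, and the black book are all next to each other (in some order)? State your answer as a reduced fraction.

There are 11! = 39916800 arrangements.
Treat the three as one block: 9! placements × 3! orders within the block = 362880·6 = 2177280.
Probability = 2177280/39916800 = 3/55.

3/55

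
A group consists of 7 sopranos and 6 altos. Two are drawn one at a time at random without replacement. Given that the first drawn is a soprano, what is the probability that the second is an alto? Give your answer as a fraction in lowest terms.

After removing one soprano, 12 remain: 6 sopranos and 6 altos.
So the probability the next is an alto is 6/12 = 1/2.

1/2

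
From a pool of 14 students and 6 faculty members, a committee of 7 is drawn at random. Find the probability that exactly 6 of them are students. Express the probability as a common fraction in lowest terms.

3003/12920

There are C(20,7) = 77520 ways to choose 7 from 20.
Selections with exactly 6 students: choose 6 of the 14 students and 1 of the 6 faculty members, C(14,6)·C(6,1) = 3003·6 = 18018.
Probability = 18018/77520 = 3003/12920.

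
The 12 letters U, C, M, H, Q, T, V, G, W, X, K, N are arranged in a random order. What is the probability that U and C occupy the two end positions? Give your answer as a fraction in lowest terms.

There are 12! = 479001600 arrangements.
Place U and C at the ends in 2 ways, arrange the remaining 10 in 10! = 3628800 ways: 2·3628800 = 7257600.
Probability = 7257600/479001600 = 1/66.

1/66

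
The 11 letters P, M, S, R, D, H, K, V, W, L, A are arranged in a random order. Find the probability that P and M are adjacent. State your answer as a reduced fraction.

2/11

There are 11! = 39916800 arrangements.
Treat P and M as a block: 10! arrangements of the blocks × 2 orders within the block = 2·3628800 = 7257600.
Probability = 7257600/39916800 = 2/11.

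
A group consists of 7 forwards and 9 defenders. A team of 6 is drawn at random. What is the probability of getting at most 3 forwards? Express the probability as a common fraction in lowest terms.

There are C(16,6) = 8008 ways to choose the 6.
Count the complement (more than 3 forwards): C(7,4)·C(9,2) + C(7,5)·C(9,1) + C(7,6)·C(9,0) = 1260 + 189 + 7 = 1456.
Probability = 1 − 1456/8008 = 6552/8008 = 9/11.

9/11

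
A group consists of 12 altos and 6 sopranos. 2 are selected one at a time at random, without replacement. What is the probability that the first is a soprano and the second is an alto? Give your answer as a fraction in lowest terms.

4/17

Multiply the conditional probabilities at each draw: 6/18 · 12/17 = 72/306 = 4/17.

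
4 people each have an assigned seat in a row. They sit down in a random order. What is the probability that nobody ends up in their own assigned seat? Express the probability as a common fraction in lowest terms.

There are 4! = 24 seatings.
By inclusion-exclusion, seatings with no fixed points: C(4,0)·4! − C(4,1)·3! + C(4,2)·2! − C(4,3)·1! + C(4,4)·0! = 9.
Probability = 9/24 = 3/8.

3/8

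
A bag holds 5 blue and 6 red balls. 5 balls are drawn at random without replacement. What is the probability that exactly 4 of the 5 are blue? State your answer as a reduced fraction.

The sample space is all 5-subsets of the 11: C(11,5) = 462.
Selections with exactly 4 blue: choose 4 of the 5 blue and 1 of the 6 red, C(5,4)·C(6,1) = 5·6 = 30.
Probability = 30/462 = 5/77.

5/77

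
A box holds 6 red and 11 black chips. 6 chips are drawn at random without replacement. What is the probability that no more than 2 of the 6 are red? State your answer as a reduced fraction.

There are C(17,6) = 12376 ways to choose the 6.
Favorable selections (no more than 2 red): C(6,0)·C(11,6) + C(6,1)·C(11,5) + C(6,2)·C(11,4) = 462 + 2772 + 4950 = 8184.
Probability = 8184/12376 = 1023/1547.

1023/1547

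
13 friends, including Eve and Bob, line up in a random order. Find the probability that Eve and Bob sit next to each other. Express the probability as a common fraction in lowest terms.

There are 13! = 6227020800 arrangements.
Treat Eve and Bob as a block: 12! arrangements of the blocks × 2 orders within the block = 2·479001600 = 958003200.
Probability = 958003200/6227020800 = 2/13.

2/13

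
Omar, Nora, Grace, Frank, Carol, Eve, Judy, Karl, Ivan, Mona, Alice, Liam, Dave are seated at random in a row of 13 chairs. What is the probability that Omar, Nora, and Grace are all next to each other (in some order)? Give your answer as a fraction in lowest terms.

There are 13! = 6227020800 arrangements.
Treat the three as one block: 11! placements × 3! orders within the block = 39916800·6 = 239500800.
Probability = 239500800/6227020800 = 1/26.

1/26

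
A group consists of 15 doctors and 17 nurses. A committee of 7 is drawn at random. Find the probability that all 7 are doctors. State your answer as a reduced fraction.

55/28768

There are C(32,7) = 3365856 possible selections.
Selections with all doctors: C(15,7) = 6435.
Probability = 6435/3365856 = 55/28768.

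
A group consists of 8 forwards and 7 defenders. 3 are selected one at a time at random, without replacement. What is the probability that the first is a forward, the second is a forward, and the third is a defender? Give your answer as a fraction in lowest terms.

28/195

Multiply the conditional probabilities at each draw: 8/15 · 7/14 · 7/13 = 392/2730 = 28/195.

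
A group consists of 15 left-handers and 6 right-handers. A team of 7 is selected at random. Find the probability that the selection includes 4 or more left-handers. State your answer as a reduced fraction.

There are C(21,7) = 116280 ways to choose the 7.
Favorable selections (4 or more left-handers): C(15,4)·C(6,3) + C(15,5)·C(6,2) + C(15,6)·C(6,1) + C(15,7)·C(6,0) = 27300 + 45045 + 30030 + 6435 = 108810.
Probability = 108810/116280 = 1209/1292.

1209/1292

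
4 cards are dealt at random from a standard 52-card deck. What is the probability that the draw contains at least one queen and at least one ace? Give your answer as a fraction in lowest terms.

There are C(52,4) = 270725 possible draws.
By inclusion-exclusion on the complements, draws missing all queens or all aces: C(48,4) + C(48,4) − C(44,4) = 194580 + 194580 − 135751 = 253409.
So draws with at least one of each: 270725 − 253409 = 17316, probability 17316/270725 = 1332/20825.

1332/20825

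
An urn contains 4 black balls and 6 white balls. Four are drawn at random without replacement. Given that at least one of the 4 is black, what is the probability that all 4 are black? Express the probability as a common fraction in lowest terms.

1/195

Work in counts. Selections with at least one black: C(10,4) − C(6,4) = 210 − 15 = 195.
Of those, selections where all 4 are black: C(4,4) = 1.
Conditional probability = 1/195.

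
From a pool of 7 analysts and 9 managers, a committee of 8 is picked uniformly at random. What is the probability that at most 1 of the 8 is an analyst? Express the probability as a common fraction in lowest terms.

29/1430

There are C(16,8) = 12870 ways to choose the 8.
Favorable selections (at most 1 analyst): C(7,0)·C(9,8) + C(7,1)·C(9,7) = 9 + 252 = 261.
Probability = 261/12870 = 29/1430.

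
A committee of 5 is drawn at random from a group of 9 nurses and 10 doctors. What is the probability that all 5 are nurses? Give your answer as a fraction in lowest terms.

There are C(19,5) = 11628 possible selections.
Selections with all nurses: C(9,5) = 126.
Probability = 126/11628 = 7/646.

7/646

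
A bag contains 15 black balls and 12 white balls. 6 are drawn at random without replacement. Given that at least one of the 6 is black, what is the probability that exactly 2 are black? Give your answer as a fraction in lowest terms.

1575/8942

Work in counts. Selections with at least one black: C(27,6) − C(12,6) = 296010 − 924 = 295086.
Of those, selections where exactly 2 are black: C(15,2)·C(12,4) = 105·495 = 51975.
Conditional probability = 51975/295086 = 1575/8942.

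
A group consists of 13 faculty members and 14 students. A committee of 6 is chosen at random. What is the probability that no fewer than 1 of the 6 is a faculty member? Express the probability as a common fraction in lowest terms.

683/690

There are C(27,6) = 296010 ways to choose the 6.
The complement is all 6 are students: C(14,6) = 3003.
Probability = 1 − 3003/296010 = 293007/296010 = 683/690.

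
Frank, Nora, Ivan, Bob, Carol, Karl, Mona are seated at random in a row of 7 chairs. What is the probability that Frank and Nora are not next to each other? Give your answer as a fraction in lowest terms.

There are 7! = 5040 arrangements.
Arrangements with Frank and Nora adjacent: 2·6! = 1440.
So not adjacent: 5040 − 1440 = 3600, probability 3600/5040 = 5/7.

5/7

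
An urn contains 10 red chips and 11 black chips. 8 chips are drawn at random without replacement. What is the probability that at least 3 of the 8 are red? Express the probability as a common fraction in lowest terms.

There are C(21,8) = 203490 ways to choose the 8.
Count the complement (fewer than 3 red): C(10,0)·C(11,8) + C(10,1)·C(11,7) + C(10,2)·C(11,6) = 165 + 3300 + 20790 = 24255.
Probability = 1 − 24255/203490 = 179235/203490 = 569/646.

569/646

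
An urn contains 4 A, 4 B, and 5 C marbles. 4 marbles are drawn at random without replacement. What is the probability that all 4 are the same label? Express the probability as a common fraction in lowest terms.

There are C(13,4) = 715 ways to draw 4 marbles.
All same label: C(4,4) + C(4,4) + C(5,4) = 1 + 1 + 5 = 7.
Probability = 7/715.

7/715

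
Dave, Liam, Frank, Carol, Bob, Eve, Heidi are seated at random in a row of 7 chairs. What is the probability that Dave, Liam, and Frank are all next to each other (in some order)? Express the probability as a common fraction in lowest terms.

1/7

There are 7! = 5040 arrangements.
Treat the three as one block: 5! placements × 3! orders within the block = 120·6 = 720.
Probability = 720/5040 = 1/7.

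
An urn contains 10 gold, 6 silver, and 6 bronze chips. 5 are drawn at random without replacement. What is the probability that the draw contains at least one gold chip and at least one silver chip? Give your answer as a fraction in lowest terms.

There are C(22,5) = 26334 possible draws.
By inclusion-exclusion on the complements, draws missing all gold or all silver: C(12,5) + C(16,5) − C(6,5) = 792 + 4368 − 6 = 5154.
So draws with at least one of each: 26334 − 5154 = 21180, probability 21180/26334 = 3530/4389.

3530/4389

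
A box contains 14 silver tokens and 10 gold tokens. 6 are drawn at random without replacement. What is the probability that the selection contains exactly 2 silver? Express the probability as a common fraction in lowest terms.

The sample space is all 6-subsets of the 24: C(24,6) = 134596.
Selections with exactly 2 silver: choose 2 of the 14 silver and 4 of the 10 gold, C(14,2)·C(10,4) = 91·210 = 19110.
Probability = 19110/134596 = 1365/9614.

1365/9614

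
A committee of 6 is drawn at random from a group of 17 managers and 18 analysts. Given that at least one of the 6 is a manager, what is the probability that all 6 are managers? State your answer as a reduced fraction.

26/3371

Work in counts. Selections with at least one manager: C(35,6) − C(18,6) = 1623160 − 18564 = 1604596.
Of those, selections where all 6 are managers: C(17,6) = 12376.
Conditional probability = 12376/1604596 = 26/3371.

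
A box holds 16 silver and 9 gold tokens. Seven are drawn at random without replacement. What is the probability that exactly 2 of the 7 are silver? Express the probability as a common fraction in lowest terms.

756/24035

Total number of selections: C(25,7) = 480700.
Selections with exactly 2 silver: choose 2 of the 16 silver and 5 of the 9 gold, C(16,2)·C(9,5) = 120·126 = 15120.
Probability = 15120/480700 = 756/24035.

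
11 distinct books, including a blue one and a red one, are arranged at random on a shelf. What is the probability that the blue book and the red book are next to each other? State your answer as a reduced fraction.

2/11

There are 11! = 39916800 arrangements.
Treat the blue book and the red book as a block: 10! arrangements of the blocks × 2 orders within the block = 2·3628800 = 7257600.
Probability = 7257600/39916800 = 2/11.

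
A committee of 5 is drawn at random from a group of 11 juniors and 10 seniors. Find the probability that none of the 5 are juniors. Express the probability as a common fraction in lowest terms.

There are C(21,5) = 20349 possible selections.
Selections with no juniors (all seniors): C(10,5) = 252.
Probability = 252/20349 = 4/323.

4/323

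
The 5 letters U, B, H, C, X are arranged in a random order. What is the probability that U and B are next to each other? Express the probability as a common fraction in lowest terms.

There are 5! = 120 arrangements.
Treat U and B as a block: 4! arrangements of the blocks × 2 orders within the block = 2·24 = 48.
Probability = 48/120 = 2/5.

2/5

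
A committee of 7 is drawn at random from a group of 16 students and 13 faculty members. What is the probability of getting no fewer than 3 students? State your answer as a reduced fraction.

8828/10005

There are C(29,7) = 1560780 ways to choose the 7.
Favorable selections (no fewer than 3 students): C(16,3)·C(13,4) + C(16,4)·C(13,3) + C(16,5)·C(13,2) + C(16,6)·C(13,1) + C(16,7)·C(13,0) = 400400 + 520520 + 340704 + 104104 + 11440 = 1377168.
Probability = 1377168/1560780 = 8828/10005.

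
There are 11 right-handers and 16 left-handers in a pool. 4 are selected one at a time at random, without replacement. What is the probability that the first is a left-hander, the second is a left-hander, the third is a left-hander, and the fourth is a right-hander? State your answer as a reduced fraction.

Multiply the conditional probabilities at each draw: 16/27 · 15/26 · 14/25 · 11/24 = 36960/421200 = 154/1755.

154/1755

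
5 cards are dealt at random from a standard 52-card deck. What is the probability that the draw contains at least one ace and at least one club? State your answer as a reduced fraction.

229297/866320

There are C(52,5) = 2598960 possible draws.
By inclusion-exclusion on the complements, draws missing all aces or all clubs: C(48,5) + C(39,5) − C(36,5) = 1712304 + 575757 − 376992 = 1911069.
So draws with at least one of each: 2598960 − 1911069 = 687891, probability 687891/2598960 = 229297/866320.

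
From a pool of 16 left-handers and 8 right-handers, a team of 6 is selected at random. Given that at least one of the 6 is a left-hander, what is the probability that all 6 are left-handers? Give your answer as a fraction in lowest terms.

143/2403

Work in counts. Selections with at least one left-hander: C(24,6) − C(8,6) = 134596 − 28 = 134568.
Of those, selections where all 6 are left-handers: C(16,6) = 8008.
Conditional probability = 8008/134568 = 143/2403.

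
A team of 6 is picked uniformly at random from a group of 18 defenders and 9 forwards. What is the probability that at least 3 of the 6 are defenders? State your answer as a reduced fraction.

Total selections: C(27,6) = 296010.
Count the complement (fewer than 3 defenders): C(18,0)·C(9,6) + C(18,1)·C(9,5) + C(18,2)·C(9,4) = 84 + 2268 + 19278 = 21630.
Probability = 1 − 21630/296010 = 274380/296010 = 9146/9867.

9146/9867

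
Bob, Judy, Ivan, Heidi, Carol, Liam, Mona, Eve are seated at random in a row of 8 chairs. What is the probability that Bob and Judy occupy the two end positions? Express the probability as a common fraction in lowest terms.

There are 8! = 40320 arrangements.
Place Bob and Judy at the ends in 2 ways, arrange the remaining 6 in 6! = 720 ways: 2·720 = 1440.
Probability = 1440/40320 = 1/28.

1/28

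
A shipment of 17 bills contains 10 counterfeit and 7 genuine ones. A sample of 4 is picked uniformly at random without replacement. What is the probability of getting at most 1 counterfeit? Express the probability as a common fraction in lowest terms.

11/68

There are C(17,4) = 2380 ways to choose the 4.
Favorable selections (at most 1 counterfeit): C(10,0)·C(7,4) + C(10,1)·C(7,3) = 35 + 350 = 385.
Probability = 385/2380 = 11/68.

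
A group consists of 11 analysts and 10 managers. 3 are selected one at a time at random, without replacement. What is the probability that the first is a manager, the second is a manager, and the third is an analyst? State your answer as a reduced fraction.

Multiply the conditional probabilities at each draw: 10/21 · 9/20 · 11/19 = 990/7980 = 33/266.

33/266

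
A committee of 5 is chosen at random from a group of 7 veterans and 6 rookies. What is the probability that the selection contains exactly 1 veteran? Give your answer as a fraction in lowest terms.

35/429

The sample space is all 5-subsets of the 13: C(13,5) = 1287.
Selections with exactly 1 veteran: choose 1 of the 7 veterans and 4 of the 6 rookies, C(7,1)·C(6,4) = 7·15 = 105.
Probability = 105/1287 = 35/429.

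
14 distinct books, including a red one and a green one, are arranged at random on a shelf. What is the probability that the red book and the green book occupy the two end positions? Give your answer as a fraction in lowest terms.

There are 14! = 87178291200 arrangements.
Place the red book and the green book at the ends in 2 ways, arrange the remaining 12 in 12! = 479001600 ways: 2·479001600 = 958003200.
Probability = 958003200/87178291200 = 1/91.

1/91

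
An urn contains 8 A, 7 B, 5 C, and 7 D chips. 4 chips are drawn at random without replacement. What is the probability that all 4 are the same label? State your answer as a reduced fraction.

There are C(27,4) = 17550 ways to draw 4 chips.
All same label: C(8,4) + C(7,4) + C(5,4) + C(7,4) = 70 + 35 + 5 + 35 = 145.
Probability = 145/17550 = 29/3510.

29/3510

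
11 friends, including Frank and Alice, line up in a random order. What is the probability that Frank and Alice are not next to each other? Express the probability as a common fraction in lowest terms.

9/11

There are 11! = 39916800 arrangements.
Arrangements with Frank and Alice adjacent: 2·10! = 7257600.
So not adjacent: 39916800 − 7257600 = 32659200, probability 32659200/39916800 = 9/11.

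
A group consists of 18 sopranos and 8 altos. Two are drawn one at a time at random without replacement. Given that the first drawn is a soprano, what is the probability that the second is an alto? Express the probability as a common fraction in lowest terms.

After removing one soprano, 25 remain: 17 sopranos and 8 altos.
So the probability the next is an alto is 8/25.

8/25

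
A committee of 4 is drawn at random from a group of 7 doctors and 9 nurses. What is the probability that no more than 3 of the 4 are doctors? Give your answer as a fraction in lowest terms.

There are C(16,4) = 1820 ways to choose the 4.
Favorable selections (no more than 3 doctors): C(7,0)·C(9,4) + C(7,1)·C(9,3) + C(7,2)·C(9,2) + C(7,3)·C(9,1) = 126 + 588 + 756 + 315 = 1785.
Probability = 1785/1820 = 51/52.

51/52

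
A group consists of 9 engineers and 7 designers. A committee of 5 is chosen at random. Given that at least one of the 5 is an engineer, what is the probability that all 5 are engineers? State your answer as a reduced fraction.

2/69

Work in counts. Selections with at least one engineer: C(16,5) − C(7,5) = 4368 − 21 = 4347.
Of those, selections where all 5 are engineers: C(9,5) = 126.
Conditional probability = 126/4347 = 2/69.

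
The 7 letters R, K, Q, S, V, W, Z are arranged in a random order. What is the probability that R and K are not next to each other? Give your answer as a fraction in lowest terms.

There are 7! = 5040 arrangements.
Arrangements with R and K adjacent: 2·6! = 1440.
So not adjacent: 5040 − 1440 = 3600, probability 3600/5040 = 5/7.

5/7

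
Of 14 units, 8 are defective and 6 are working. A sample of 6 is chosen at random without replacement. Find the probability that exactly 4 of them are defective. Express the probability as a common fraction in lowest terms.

The sample space is all 6-subsets of the 14: C(14,6) = 3003.
Selections with exactly 4 defective: choose 4 of the 8 defective and 2 of the 6 working, C(8,4)·C(6,2) = 70·15 = 1050.
Probability = 1050/3003 = 50/143.

50/143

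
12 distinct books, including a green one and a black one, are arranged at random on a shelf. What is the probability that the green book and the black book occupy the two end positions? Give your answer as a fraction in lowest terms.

1/66

There are 12! = 479001600 arrangements.
Place the green book and the black book at the ends in 2 ways, arrange the remaining 10 in 10! = 3628800 ways: 2·3628800 = 7257600.
Probability = 7257600/479001600 = 1/66.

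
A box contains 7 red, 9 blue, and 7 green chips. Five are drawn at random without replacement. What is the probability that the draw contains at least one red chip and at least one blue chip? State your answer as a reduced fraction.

3900/4807

There are C(23,5) = 33649 possible draws.
By inclusion-exclusion on the complements, draws missing all red or all blue: C(16,5) + C(14,5) − C(7,5) = 4368 + 2002 − 21 = 6349.
So draws with at least one of each: 33649 − 6349 = 27300, probability 27300/33649 = 3900/4807.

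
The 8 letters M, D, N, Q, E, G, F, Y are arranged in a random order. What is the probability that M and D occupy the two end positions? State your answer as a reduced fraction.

There are 8! = 40320 arrangements.
Place M and D at the ends in 2 ways, arrange the remaining 6 in 6! = 720 ways: 2·720 = 1440.
Probability = 1440/40320 = 1/28.

1/28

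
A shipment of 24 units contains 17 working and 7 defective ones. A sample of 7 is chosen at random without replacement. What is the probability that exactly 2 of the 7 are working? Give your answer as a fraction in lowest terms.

119/14421

There are C(24,7) = 346104 ways to choose 7 from 24.
Selections with exactly 2 working: choose 2 of the 17 working and 5 of the 7 defective, C(17,2)·C(7,5) = 136·21 = 2856.
Probability = 2856/346104 = 119/14421.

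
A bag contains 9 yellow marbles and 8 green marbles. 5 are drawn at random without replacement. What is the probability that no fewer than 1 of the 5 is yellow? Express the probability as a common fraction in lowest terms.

Total selections: C(17,5) = 6188.
The complement is all 5 are green: C(8,5) = 56.
Probability = 1 − 56/6188 = 6132/6188 = 219/221.

219/221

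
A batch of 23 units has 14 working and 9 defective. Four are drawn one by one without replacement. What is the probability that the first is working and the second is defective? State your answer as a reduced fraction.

63/253

Multiply the conditional probabilities at each draw: 14/23 · 9/22 = 126/506 = 63/253.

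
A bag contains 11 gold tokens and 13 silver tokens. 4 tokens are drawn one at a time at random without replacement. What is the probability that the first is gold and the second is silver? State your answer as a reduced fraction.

Multiply the conditional probabilities at each draw: 11/24 · 13/23 = 143/552.

143/552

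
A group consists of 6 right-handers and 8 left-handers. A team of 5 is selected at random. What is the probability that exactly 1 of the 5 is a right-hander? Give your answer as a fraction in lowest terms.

The sample space is all 5-subsets of the 14: C(14,5) = 2002.
Selections with exactly 1 right-hander: choose 1 of the 6 right-handers and 4 of the 8 left-handers, C(6,1)·C(8,4) = 6·70 = 420.
Probability = 420/2002 = 30/143.

30/143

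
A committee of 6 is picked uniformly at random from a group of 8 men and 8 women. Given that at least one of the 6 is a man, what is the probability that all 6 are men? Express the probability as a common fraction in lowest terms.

Work in counts. Selections with at least one man: C(16,6) − C(8,6) = 8008 − 28 = 7980.
Of those, selections where all 6 are men: C(8,6) = 28.
Conditional probability = 28/7980 = 1/285.

1/285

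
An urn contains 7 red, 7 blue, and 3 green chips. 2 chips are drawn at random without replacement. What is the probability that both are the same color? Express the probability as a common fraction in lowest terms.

45/136

There are C(17,2) = 136 ways to draw 2 chips.
All same color: C(7,2) + C(7,2) + C(3,2) = 21 + 21 + 3 = 45.
Probability = 45/136.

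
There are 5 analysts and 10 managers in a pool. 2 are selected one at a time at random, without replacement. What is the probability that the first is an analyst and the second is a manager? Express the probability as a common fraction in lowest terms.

Multiply the conditional probabilities at each draw: 5/15 · 10/14 = 50/210 = 5/21.

5/21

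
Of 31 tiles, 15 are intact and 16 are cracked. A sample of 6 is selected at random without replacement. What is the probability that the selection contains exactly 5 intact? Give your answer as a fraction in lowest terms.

The sample space is all 6-subsets of the 31: C(31,6) = 736281.
Selections with exactly 5 intact: choose 5 of the 15 intact and 1 of the 16 cracked, C(15,5)·C(16,1) = 3003·16 = 48048.
Probability = 48048/736281 = 176/2697.

176/2697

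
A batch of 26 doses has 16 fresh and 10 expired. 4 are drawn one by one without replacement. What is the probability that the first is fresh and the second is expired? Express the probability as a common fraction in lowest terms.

Multiply the conditional probabilities at each draw: 16/26 · 10/25 = 160/650 = 16/65.

16/65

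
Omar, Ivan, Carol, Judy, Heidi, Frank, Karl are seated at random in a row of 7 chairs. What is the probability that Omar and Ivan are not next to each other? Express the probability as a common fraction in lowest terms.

There are 7! = 5040 arrangements.
Arrangements with Omar and Ivan adjacent: 2·6! = 1440.
So not adjacent: 5040 − 1440 = 3600, probability 3600/5040 = 5/7.

5/7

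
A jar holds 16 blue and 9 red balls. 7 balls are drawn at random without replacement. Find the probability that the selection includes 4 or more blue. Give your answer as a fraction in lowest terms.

Total selections: C(25,7) = 480700.
Favorable selections (4 or more blue): C(16,4)·C(9,3) + C(16,5)·C(9,2) + C(16,6)·C(9,1) + C(16,7)·C(9,0) = 152880 + 157248 + 72072 + 11440 = 393640.
Probability = 393640/480700 = 19682/24035.

19682/24035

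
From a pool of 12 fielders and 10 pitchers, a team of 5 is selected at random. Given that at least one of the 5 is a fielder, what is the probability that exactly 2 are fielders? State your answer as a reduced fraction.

440/1449

Work in counts. Selections with at least one fielder: C(22,5) − C(10,5) = 26334 − 252 = 26082.
Of those, selections where exactly 2 are fielders: C(12,2)·C(10,3) = 66·120 = 7920.
Conditional probability = 7920/26082 = 440/1449.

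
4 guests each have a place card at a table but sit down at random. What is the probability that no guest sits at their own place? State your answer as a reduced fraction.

There are 4! = 24 seatings.
By inclusion-exclusion, seatings with no fixed points: C(4,0)·4! − C(4,1)·3! + C(4,2)·2! − C(4,3)·1! + C(4,4)·0! = 9.
Probability = 9/24 = 3/8.

3/8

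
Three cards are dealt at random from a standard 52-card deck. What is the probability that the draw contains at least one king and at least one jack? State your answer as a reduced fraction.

188/5525

There are C(52,3) = 22100 possible draws.
By inclusion-exclusion on the complements, draws missing all kings or all jacks: C(48,3) + C(48,3) − C(44,3) = 17296 + 17296 − 13244 = 21348.
So draws with at least one of each: 22100 − 21348 = 752, probability 752/22100 = 188/5525.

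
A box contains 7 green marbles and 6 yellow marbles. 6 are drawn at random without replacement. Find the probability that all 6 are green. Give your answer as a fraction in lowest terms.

7/1716

There are C(13,6) = 1716 possible selections.
Selections with all green: C(7,6) = 7.
Probability = 7/1716.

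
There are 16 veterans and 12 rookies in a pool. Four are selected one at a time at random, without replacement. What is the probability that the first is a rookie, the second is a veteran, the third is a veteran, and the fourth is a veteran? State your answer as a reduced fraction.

16/195

Multiply the conditional probabilities at each draw: 12/28 · 16/27 · 15/26 · 14/25 = 40320/491400 = 16/195.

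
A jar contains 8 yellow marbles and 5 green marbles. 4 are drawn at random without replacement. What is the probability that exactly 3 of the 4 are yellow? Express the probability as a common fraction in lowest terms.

Total number of selections: C(13,4) = 715.
Selections with exactly 3 yellow: choose 3 of the 8 yellow and 1 of the 5 green, C(8,3)·C(5,1) = 56·5 = 280.
Probability = 280/715 = 56/143.

56/143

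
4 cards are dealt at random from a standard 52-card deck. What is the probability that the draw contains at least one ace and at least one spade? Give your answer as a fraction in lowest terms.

52799/270725

There are C(52,4) = 270725 possible draws.
By inclusion-exclusion on the complements, draws missing all aces or all spades: C(48,4) + C(39,4) − C(36,4) = 194580 + 82251 − 58905 = 217926.
So draws with at least one of each: 270725 − 217926 = 52799, probability 52799/270725.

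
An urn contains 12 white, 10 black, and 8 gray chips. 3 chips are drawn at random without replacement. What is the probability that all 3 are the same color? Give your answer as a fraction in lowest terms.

99/1015

There are C(30,3) = 4060 ways to draw 3 chips.
All same color: C(12,3) + C(10,3) + C(8,3) = 220 + 120 + 56 = 396.
Probability = 396/4060 = 99/1015.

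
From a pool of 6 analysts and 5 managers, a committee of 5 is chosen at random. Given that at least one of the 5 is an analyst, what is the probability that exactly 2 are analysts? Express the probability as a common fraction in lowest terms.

150/461

Work in counts. Selections with at least one analyst: C(11,5) − C(5,5) = 462 − 1 = 461.
Of those, selections where exactly 2 are analysts: C(6,2)·C(5,3) = 15·10 = 150.
Conditional probability = 150/461.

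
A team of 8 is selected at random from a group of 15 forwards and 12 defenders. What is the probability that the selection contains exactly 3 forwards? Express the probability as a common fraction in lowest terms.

56/345

The sample space is all 8-subsets of the 27: C(27,8) = 2220075.
Selections with exactly 3 forwards: choose 3 of the 15 forwards and 5 of the 12 defenders, C(15,3)·C(12,5) = 455·792 = 360360.
Probability = 360360/2220075 = 56/345.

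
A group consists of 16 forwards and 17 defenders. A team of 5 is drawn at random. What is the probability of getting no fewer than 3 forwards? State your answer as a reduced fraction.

9289/19778

Total selections: C(33,5) = 237336.
Favorable selections (no fewer than 3 forwards): C(16,3)·C(17,2) + C(16,4)·C(17,1) + C(16,5)·C(17,0) = 76160 + 30940 + 4368 = 111468.
Probability = 111468/237336 = 9289/19778.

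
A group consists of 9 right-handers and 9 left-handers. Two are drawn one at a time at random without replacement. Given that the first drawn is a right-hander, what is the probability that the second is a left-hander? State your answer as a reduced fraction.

9/17

After removing one right-hander, 17 remain: 8 right-handers and 9 left-handers.
So the probability the next is a left-hander is 9/17.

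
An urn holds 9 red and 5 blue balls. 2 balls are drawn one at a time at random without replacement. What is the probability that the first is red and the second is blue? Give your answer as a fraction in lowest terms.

45/182

Multiply the conditional probabilities at each draw: 9/14 · 5/13 = 45/182.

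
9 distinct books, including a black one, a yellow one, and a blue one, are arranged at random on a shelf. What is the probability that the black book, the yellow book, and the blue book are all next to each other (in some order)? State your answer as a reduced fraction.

1/12

There are 9! = 362880 arrangements.
Treat the three as one block: 7! placements × 3! orders within the block = 5040·6 = 30240.
Probability = 30240/362880 = 1/12.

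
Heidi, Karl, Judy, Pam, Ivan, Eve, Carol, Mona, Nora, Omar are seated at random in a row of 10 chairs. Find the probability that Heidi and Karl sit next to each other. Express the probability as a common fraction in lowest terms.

1/5

There are 10! = 3628800 arrangements.
Treat Heidi and Karl as a block: 9! arrangements of the blocks × 2 orders within the block = 2·362880 = 725760.
Probability = 725760/3628800 = 1/5.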